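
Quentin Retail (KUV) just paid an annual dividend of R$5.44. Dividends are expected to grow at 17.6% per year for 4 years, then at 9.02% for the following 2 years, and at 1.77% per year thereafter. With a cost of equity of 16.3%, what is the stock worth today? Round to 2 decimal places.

R$67.71

Three-stage DDM. Project D₁…D_6; terminal Gordon value at t=6 with g = 0.0177; discount at r = 0.163.
D_1 = 6.3974
D_2 = 7.5234
D_3 = 8.8475
D_4 = 10.4047
D_5 = 11.3432
D_6 = 12.3663
TV_6 = 12.5852/(0.163−0.0177) = 86.6153
P₀ = Σ Dₜ/(1+r)ᵗ + TV_6/(1+r)^6 = 67.7078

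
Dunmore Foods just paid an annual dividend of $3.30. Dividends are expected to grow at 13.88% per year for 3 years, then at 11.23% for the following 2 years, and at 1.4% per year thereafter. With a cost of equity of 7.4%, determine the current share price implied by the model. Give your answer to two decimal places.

Three-stage DDM. Project D₁…D_5; terminal Gordon value at t=5 with g = 0.014; discount at r = 0.074.
D_1 = 3.7580
D_2 = 4.2797
D_3 = 4.8737
D_4 = 5.4210
D_5 = 6.0298
TV_5 = 6.1142/(0.074−0.014) = 101.9030
P₀ = Σ Dₜ/(1+r)ᵗ + TV_5/(1+r)^5 = 90.7499

$90.75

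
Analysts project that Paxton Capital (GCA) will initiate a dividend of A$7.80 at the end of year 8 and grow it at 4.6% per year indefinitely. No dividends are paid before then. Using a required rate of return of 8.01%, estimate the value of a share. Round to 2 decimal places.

Deferred-dividend DDM. At t=7 the remaining stream is a growing perpetuity with first payment D_8 = 7.80.
V_7 = D_8/(r−g) = 7.80/(0.0801−0.046) = 228.7390
P₀ = V_7/(1+r)^7 = 228.7390/(1+0.0801)^7 = 133.3805

A$133.38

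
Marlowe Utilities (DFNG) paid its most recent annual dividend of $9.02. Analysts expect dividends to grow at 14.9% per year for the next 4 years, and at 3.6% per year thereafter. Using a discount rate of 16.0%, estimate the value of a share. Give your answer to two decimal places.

Two-stage DDM. Project D₁…D_4 at 0.149, terminal growth 0.036, discount at r = 0.16.
D_1 = 10.3640
D_2 = 11.9082
D_3 = 13.6825
D_4 = 15.7212
Terminal value at t=4: TV = D_5/(r−g) = 16.2872/(0.16−0.036) = 131.3484
P₀ = 10.3640/(1+0.16)^1 + 11.9082/(1+0.16)^2 + 13.6825/(1+0.16)^3 + 15.7212/(1+0.16)^4 + 131.3484/(1+0.16)^4 = 107.7753

$107.78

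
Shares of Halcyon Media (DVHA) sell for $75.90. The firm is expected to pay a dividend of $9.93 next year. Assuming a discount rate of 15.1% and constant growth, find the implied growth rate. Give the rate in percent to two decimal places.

From P₀ = D₁/(r − g), the implied growth is g = r − D₁/P₀.
g = 0.151 − 9.93/75.90 = 0.151 − 0.13083 = 0.02017

2.02%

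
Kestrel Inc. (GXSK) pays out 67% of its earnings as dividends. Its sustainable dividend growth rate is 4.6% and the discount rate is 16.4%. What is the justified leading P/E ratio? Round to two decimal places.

Justified leading P/E = b/(r−g) = 0.67/(0.164−0.046) = 5.6780

5.68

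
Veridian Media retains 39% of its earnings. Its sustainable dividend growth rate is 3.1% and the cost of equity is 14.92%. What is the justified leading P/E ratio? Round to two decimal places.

Payout ratio b = 1 − 0.39 = 0.61.
Justified leading P/E = b/(r−g) = 0.61/(0.1492−0.031) = 5.1607

5.16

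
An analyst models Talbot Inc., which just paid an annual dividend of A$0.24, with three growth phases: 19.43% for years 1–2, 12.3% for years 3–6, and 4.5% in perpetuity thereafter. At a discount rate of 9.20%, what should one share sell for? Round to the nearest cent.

Three-stage DDM. Project D₁…D_6; terminal Gordon value at t=6 with g = 0.045; discount at r = 0.092.
D_1 = 0.2866
D_2 = 0.3423
D_3 = 0.3844
D_4 = 0.4317
D_5 = 0.4848
D_6 = 0.5444
TV_6 = 0.5689/(0.092−0.045) = 12.1053
P₀ = Σ Dₜ/(1+r)ᵗ + TV_6/(1+r)^6 = 8.9207

A$8.92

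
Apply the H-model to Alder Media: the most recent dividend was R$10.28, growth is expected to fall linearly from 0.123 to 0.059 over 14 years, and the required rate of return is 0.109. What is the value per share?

H-model: P₀ = D₀[(1+g_L) + H(g_S−g_L)]/(r−g_L), with H = 14/2 = 7.
P₀ = 10.28 × [(1+0.059) + 7×(0.123−0.059)] / (0.109−0.059)
   = 10.28 × 1.5070 / 0.05 = 309.8392

R$309.84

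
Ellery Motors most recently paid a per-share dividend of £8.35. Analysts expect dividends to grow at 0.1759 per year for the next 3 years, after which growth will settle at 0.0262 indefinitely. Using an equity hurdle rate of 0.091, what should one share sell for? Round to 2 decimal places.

Two-stage DDM. Project D₁…D_3 at 0.1759, terminal growth 0.0262, discount at r = 0.091.
D_1 = 9.8188
D_2 = 11.5459
D_3 = 13.5768
Terminal value at t=3: TV = D_4/(r−g) = 13.9325/(0.091−0.0262) = 215.0080
P₀ = 9.8188/(1+0.091)^1 + 11.5459/(1+0.091)^2 + 13.5768/(1+0.091)^3 + 215.0080/(1+0.091)^3 = 194.7244

£194.72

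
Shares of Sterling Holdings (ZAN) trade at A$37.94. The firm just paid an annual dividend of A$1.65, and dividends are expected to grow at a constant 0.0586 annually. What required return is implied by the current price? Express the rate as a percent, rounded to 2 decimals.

10.46%

Rearranging the constant-growth DDM: r = D₁/P₀ + g.
D₁ = 1.65 × (1 + 0.0586) = 1.7467.
r = 1.7467 / 37.94 + 0.0586 = 0.04604 + 0.0586 = 0.10464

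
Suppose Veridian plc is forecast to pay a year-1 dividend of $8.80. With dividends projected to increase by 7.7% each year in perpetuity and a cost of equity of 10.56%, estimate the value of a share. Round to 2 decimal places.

$307.69

Gordon growth model: P₀ = D₁/(r − g), with D₁ = 8.80 given directly.
P₀ = 8.8000 / (0.1056 − 0.077) = 8.8000 / 0.0286 = 307.6923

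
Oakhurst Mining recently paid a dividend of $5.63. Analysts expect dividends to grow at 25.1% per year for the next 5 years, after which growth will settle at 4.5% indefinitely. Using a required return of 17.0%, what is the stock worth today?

$100.34

Two-stage DDM. Project D₁…D_5 at 0.251, terminal growth 0.045, discount at r = 0.17.
D_1 = 7.0431
D_2 = 8.8110
D_3 = 11.0225
D_4 = 13.7892
D_5 = 17.2502
Terminal value at t=5: TV = D_6/(r−g) = 18.0265/(0.17−0.045) = 144.2119
P₀ = 7.0431/(1+0.17)^1 + 8.8110/(1+0.17)^2 + 11.0225/(1+0.17)^3 + 13.7892/(1+0.17)^4 + 17.2502/(1+0.17)^5 + 144.2119/(1+0.17)^5 = 100.3417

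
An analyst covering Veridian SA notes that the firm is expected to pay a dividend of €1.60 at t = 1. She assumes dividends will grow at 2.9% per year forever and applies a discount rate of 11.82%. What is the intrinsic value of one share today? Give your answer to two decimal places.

€17.94

Gordon growth model: P₀ = D₁/(r − g), with D₁ = 1.60 given directly.
P₀ = 1.6000 / (0.1182 − 0.029) = 1.6000 / 0.0892 = 17.9372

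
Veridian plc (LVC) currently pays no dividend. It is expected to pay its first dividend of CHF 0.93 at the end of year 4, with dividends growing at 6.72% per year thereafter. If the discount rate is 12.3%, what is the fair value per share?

CHF 11.77

Deferred-dividend DDM. At t=3 the remaining stream is a growing perpetuity with first payment D_4 = 0.93.
V_3 = D_4/(r−g) = 0.93/(0.123−0.0672) = 16.6667
P₀ = V_3/(1+r)^3 = 16.6667/(1+0.123)^3 = 11.7682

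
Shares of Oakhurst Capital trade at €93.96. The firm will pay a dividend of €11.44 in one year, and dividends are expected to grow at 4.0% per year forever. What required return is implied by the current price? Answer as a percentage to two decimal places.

16.18%

Rearranging the constant-growth DDM: r = D₁/P₀ + g.
r = 11.4400 / 93.96 + 0.04 = 0.12175 + 0.04 = 0.16175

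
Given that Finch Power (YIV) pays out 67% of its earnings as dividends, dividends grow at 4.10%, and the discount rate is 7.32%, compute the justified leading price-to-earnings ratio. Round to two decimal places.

Justified leading P/E = b/(r−g) = 0.67/(0.0732−0.041) = 20.8075

20.81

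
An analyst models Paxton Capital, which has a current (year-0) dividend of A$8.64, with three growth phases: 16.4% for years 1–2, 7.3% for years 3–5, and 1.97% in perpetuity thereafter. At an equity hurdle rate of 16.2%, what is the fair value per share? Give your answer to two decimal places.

Three-stage DDM. Project D₁…D_5; terminal Gordon value at t=5 with g = 0.0197; discount at r = 0.162.
D_1 = 10.0570
D_2 = 11.7063
D_3 = 12.5609
D_4 = 13.4778
D_5 = 14.4617
TV_5 = 14.7466/(0.162−0.0197) = 103.6302
P₀ = Σ Dₜ/(1+r)ᵗ + TV_5/(1+r)^5 = 88.4658

A$88.47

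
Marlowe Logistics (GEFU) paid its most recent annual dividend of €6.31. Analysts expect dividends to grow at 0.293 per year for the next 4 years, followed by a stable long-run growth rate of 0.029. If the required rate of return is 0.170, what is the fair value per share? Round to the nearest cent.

Two-stage DDM. Project D₁…D_4 at 0.293, terminal growth 0.029, discount at r = 0.17.
D_1 = 8.1588
D_2 = 10.5494
D_3 = 13.6403
D_4 = 17.6369
Terminal value at t=4: TV = D_5/(r−g) = 18.1484/(0.17−0.029) = 128.7122
P₀ = 8.1588/(1+0.17)^1 + 10.5494/(1+0.17)^2 + 13.6403/(1+0.17)^3 + 17.6369/(1+0.17)^4 + 128.7122/(1+0.17)^4 = 101.2957

€101.30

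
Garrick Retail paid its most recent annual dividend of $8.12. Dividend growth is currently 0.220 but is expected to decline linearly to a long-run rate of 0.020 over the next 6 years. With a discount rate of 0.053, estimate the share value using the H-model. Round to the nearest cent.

H-model: P₀ = D₀[(1+g_L) + H(g_S−g_L)]/(r−g_L), with H = 6/2 = 3.
P₀ = 8.12 × [(1+0.02) + 3×(0.22−0.02)] / (0.053−0.02)
   = 8.12 × 1.6200 / 0.033 = 398.6182

$398.62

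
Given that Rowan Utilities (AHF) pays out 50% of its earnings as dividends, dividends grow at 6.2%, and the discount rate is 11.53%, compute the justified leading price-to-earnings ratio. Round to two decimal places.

9.38

Justified leading P/E = b/(r−g) = 0.50/(0.1153−0.062) = 9.3809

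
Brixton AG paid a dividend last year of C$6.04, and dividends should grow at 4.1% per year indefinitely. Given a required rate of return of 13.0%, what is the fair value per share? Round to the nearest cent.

Gordon growth model: P₀ = D₁/(r − g). D₁ = 6.04 × (1 + 0.041) = 6.2876.
P₀ = 6.2876 / (0.13 − 0.041) = 6.2876 / 0.089 = 70.6476

C$70.65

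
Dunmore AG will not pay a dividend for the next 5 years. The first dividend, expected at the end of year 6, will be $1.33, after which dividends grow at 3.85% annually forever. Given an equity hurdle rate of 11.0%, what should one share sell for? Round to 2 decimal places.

$11.04

Deferred-dividend DDM. At t=5 the remaining stream is a growing perpetuity with first payment D_6 = 1.33.
V_5 = D_6/(r−g) = 1.33/(0.11−0.0385) = 18.6014
P₀ = V_5/(1+r)^5 = 18.6014/(1+0.11)^5 = 11.0390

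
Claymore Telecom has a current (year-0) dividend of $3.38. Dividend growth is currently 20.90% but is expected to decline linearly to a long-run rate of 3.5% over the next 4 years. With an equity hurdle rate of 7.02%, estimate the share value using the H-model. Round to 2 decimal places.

H-model: P₀ = D₀[(1+g_L) + H(g_S−g_L)]/(r−g_L), with H = 4/2 = 2.
P₀ = 3.38 × [(1+0.035) + 2×(0.209−0.035)] / (0.0702−0.035)
   = 3.38 × 1.3830 / 0.0352 = 132.7994

$132.80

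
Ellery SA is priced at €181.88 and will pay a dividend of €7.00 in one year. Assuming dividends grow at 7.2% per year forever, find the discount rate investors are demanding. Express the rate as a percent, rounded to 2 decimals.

11.05%

Rearranging the constant-growth DDM: r = D₁/P₀ + g.
r = 7.0000 / 181.88 + 0.072 = 0.03849 + 0.072 = 0.11049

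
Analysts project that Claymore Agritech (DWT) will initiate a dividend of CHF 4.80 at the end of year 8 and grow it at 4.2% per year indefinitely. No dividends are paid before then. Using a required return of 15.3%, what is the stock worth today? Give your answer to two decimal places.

CHF 15.96

Deferred-dividend DDM. At t=7 the remaining stream is a growing perpetuity with first payment D_8 = 4.80.
V_7 = D_8/(r−g) = 4.80/(0.153−0.042) = 43.2432
P₀ = V_7/(1+r)^7 = 43.2432/(1+0.153)^7 = 15.9629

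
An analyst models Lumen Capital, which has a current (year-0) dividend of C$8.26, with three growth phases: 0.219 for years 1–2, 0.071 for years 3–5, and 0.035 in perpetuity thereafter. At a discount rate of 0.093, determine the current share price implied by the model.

C$221.58

Three-stage DDM. Project D₁…D_5; terminal Gordon value at t=5 with g = 0.035; discount at r = 0.093.
D_1 = 10.0689
D_2 = 12.2740
D_3 = 13.1455
D_4 = 14.0788
D_5 = 15.0784
TV_5 = 15.6062/(0.093−0.035) = 269.0718
P₀ = Σ Dₜ/(1+r)ᵗ + TV_5/(1+r)^5 = 221.5761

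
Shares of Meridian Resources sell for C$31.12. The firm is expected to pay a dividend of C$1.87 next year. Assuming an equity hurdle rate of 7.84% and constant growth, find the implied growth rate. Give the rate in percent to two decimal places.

From P₀ = D₁/(r − g), the implied growth is g = r − D₁/P₀.
g = 0.0784 − 1.87/31.12 = 0.0784 − 0.06009 = 0.01831

1.83%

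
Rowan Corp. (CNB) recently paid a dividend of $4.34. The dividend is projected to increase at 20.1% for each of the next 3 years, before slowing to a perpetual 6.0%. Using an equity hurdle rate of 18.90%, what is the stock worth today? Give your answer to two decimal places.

Two-stage DDM. Project D₁…D_3 at 0.201, terminal growth 0.06, discount at r = 0.189.
D_1 = 5.2123
D_2 = 6.2600
D_3 = 7.5183
Terminal value at t=3: TV = D_4/(r−g) = 7.9694/(0.189−0.06) = 61.7782
P₀ = 5.2123/(1+0.189)^1 + 6.2600/(1+0.189)^2 + 7.5183/(1+0.189)^3 + 61.7782/(1+0.189)^3 = 50.0373

$50.04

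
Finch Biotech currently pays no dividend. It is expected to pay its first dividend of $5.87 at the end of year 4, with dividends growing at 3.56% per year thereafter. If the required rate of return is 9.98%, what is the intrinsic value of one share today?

Deferred-dividend DDM. At t=3 the remaining stream is a growing perpetuity with first payment D_4 = 5.87.
V_3 = D_4/(r−g) = 5.87/(0.0998−0.0356) = 91.4330
P₀ = V_3/(1+r)^3 = 91.4330/(1+0.0998)^3 = 68.7325

$68.73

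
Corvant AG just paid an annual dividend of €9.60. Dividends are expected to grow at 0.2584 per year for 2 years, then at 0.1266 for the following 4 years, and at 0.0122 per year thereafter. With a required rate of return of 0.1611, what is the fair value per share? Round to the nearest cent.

€131.48

Three-stage DDM. Project D₁…D_6; terminal Gordon value at t=6 with g = 0.0122; discount at r = 0.1611.
D_1 = 12.0806
D_2 = 15.2023
D_3 = 17.1269
D_4 = 19.2951
D_5 = 21.7379
D_6 = 24.4899
TV_6 = 24.7887/(0.1611−0.0122) = 166.4789
P₀ = Σ Dₜ/(1+r)ᵗ + TV_6/(1+r)^6 = 131.4764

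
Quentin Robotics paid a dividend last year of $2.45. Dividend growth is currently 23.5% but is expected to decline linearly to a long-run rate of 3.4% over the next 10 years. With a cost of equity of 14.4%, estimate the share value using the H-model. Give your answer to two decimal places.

H-model: P₀ = D₀[(1+g_L) + H(g_S−g_L)]/(r−g_L), with H = 10/2 = 5.
P₀ = 2.45 × [(1+0.034) + 5×(0.235−0.034)] / (0.144−0.034)
   = 2.45 × 2.0390 / 0.11 = 45.4141

$45.41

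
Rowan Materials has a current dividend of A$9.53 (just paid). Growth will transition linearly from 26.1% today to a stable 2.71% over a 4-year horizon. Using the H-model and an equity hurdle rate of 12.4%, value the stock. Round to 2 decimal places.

A$147.02

H-model: P₀ = D₀[(1+g_L) + H(g_S−g_L)]/(r−g_L), with H = 4/2 = 2.
P₀ = 9.53 × [(1+0.0271) + 2×(0.261−0.0271)] / (0.124−0.0271)
   = 9.53 × 1.4949 / 0.0969 = 147.0216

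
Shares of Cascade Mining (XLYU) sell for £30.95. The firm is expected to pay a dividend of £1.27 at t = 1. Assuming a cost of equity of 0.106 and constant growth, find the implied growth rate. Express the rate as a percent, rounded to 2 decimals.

From P₀ = D₁/(r − g), the implied growth is g = r − D₁/P₀.
g = 0.106 − 1.27/30.95 = 0.106 − 0.04103 = 0.06497

6.50%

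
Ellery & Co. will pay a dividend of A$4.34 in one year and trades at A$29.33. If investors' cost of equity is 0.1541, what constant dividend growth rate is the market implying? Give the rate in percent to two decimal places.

From P₀ = D₁/(r − g), the implied growth is g = r − D₁/P₀.
g = 0.1541 − 4.34/29.33 = 0.1541 − 0.14797 = 0.00613

0.61%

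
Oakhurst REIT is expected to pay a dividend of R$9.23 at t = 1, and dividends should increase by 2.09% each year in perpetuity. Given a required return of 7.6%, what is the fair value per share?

Gordon growth model: P₀ = D₁/(r − g), with D₁ = 9.23 given directly.
P₀ = 9.2300 / (0.076 − 0.0209) = 9.2300 / 0.0551 = 167.5136

R$167.51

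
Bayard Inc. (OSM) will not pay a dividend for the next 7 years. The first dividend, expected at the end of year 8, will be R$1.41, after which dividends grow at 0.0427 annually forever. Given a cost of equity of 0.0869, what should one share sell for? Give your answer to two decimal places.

Deferred-dividend DDM. At t=7 the remaining stream is a growing perpetuity with first payment D_8 = 1.41.
V_7 = D_8/(r−g) = 1.41/(0.0869−0.0427) = 31.9005
P₀ = V_7/(1+r)^7 = 31.9005/(1+0.0869)^7 = 17.8020

R$17.80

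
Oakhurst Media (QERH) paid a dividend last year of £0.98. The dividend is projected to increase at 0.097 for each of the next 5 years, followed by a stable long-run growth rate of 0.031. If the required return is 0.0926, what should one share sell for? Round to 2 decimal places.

£21.69

Two-stage DDM. Project D₁…D_5 at 0.097, terminal growth 0.031, discount at r = 0.0926.
D_1 = 1.0751
D_2 = 1.1793
D_3 = 1.2937
D_4 = 1.4192
D_5 = 1.5569
Terminal value at t=5: TV = D_6/(r−g) = 1.6052/(0.0926−0.031) = 26.0578
P₀ = 1.0751/(1+0.0926)^1 + 1.1793/(1+0.0926)^2 + 1.2937/(1+0.0926)^3 + 1.4192/(1+0.0926)^4 + 1.5569/(1+0.0926)^5 + 26.0578/(1+0.0926)^5 = 21.6947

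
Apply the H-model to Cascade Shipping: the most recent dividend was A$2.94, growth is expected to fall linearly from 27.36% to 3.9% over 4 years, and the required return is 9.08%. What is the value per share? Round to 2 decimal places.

A$85.60

H-model: P₀ = D₀[(1+g_L) + H(g_S−g_L)]/(r−g_L), with H = 4/2 = 2.
P₀ = 2.94 × [(1+0.039) + 2×(0.2736−0.039)] / (0.0908−0.039)
   = 2.94 × 1.5082 / 0.0518 = 85.6005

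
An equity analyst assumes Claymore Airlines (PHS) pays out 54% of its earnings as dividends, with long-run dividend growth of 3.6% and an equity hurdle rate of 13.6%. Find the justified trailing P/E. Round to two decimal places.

Justified trailing P/E = b(1+g)/(r−g) = 0.54×(1+0.036)/(0.136−0.036) = 5.5944

5.59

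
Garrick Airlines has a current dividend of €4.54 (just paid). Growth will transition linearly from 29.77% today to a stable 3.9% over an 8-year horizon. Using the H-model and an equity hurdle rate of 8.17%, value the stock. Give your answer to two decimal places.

H-model: P₀ = D₀[(1+g_L) + H(g_S−g_L)]/(r−g_L), with H = 8/2 = 4.
P₀ = 4.54 × [(1+0.039) + 4×(0.2977−0.039)] / (0.0817−0.039)
   = 4.54 × 2.0738 / 0.0427 = 220.4930

€220.49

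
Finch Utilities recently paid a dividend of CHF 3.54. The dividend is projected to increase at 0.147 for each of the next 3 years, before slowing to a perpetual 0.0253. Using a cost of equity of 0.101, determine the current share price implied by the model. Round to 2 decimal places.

CHF 65.74

Two-stage DDM. Project D₁…D_3 at 0.147, terminal growth 0.0253, discount at r = 0.101.
D_1 = 4.0604
D_2 = 4.6573
D_3 = 5.3419
Terminal value at t=3: TV = D_4/(r−g) = 5.4770/(0.101−0.0253) = 72.3517
P₀ = 4.0604/(1+0.101)^1 + 4.6573/(1+0.101)^2 + 5.3419/(1+0.101)^3 + 72.3517/(1+0.101)^3 = 65.7433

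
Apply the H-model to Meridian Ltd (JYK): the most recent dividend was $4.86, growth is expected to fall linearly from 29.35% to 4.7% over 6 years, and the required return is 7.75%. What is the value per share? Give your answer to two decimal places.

$284.67

H-model: P₀ = D₀[(1+g_L) + H(g_S−g_L)]/(r−g_L), with H = 6/2 = 3.
P₀ = 4.86 × [(1+0.047) + 3×(0.2935−0.047)] / (0.0775−0.047)
   = 4.86 × 1.7865 / 0.0305 = 284.6685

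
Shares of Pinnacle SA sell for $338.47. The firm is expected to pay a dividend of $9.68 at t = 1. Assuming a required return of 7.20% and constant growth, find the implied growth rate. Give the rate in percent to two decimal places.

From P₀ = D₁/(r − g), the implied growth is g = r − D₁/P₀.
g = 0.072 − 9.68/338.47 = 0.072 − 0.02860 = 0.04340

4.34%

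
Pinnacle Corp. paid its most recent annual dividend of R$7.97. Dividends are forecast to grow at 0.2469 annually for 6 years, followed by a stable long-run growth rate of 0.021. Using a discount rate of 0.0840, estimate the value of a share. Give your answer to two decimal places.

R$379.51

Two-stage DDM. Project D₁…D_6 at 0.2469, terminal growth 0.021, discount at r = 0.084.
D_1 = 9.9378
D_2 = 12.3914
D_3 = 15.4509
D_4 = 19.2657
D_5 = 24.0224
D_6 = 29.9535
Terminal value at t=6: TV = D_7/(r−g) = 30.5826/(0.084−0.021) = 485.4374
P₀ = 9.9378/(1+0.084)^1 + 12.3914/(1+0.084)^2 + 15.4509/(1+0.084)^3 + 19.2657/(1+0.084)^4 + 24.0224/(1+0.084)^5 + 29.9535/(1+0.084)^6 + 485.4374/(1+0.084)^6 = 379.5050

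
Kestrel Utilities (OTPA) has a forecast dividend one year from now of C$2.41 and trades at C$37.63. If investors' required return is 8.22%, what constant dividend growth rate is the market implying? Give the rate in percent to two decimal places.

1.82%

From P₀ = D₁/(r − g), the implied growth is g = r − D₁/P₀.
g = 0.0822 − 2.41/37.63 = 0.0822 − 0.06404 = 0.01816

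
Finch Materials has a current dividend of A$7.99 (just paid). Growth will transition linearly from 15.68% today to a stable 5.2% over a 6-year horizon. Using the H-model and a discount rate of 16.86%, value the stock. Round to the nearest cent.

A$93.63

H-model: P₀ = D₀[(1+g_L) + H(g_S−g_L)]/(r−g_L), with H = 6/2 = 3.
P₀ = 7.99 × [(1+0.052) + 3×(0.1568−0.052)] / (0.1686−0.052)
   = 7.99 × 1.3664 / 0.1166 = 93.6324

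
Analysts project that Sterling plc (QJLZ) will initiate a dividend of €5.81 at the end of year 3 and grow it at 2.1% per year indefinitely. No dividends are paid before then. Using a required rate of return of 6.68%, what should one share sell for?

€111.47

Deferred-dividend DDM. At t=2 the remaining stream is a growing perpetuity with first payment D_3 = 5.81.
V_2 = D_3/(r−g) = 5.81/(0.0668−0.021) = 126.8559
P₀ = V_2/(1+r)^2 = 126.8559/(1+0.0668)^2 = 111.4666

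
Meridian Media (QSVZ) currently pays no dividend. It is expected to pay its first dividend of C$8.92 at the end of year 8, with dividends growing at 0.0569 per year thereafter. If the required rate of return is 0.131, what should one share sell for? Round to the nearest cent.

C$50.85

Deferred-dividend DDM. At t=7 the remaining stream is a growing perpetuity with first payment D_8 = 8.92.
V_7 = D_8/(r−g) = 8.92/(0.131−0.0569) = 120.3779
P₀ = V_7/(1+r)^7 = 120.3779/(1+0.131)^7 = 50.8520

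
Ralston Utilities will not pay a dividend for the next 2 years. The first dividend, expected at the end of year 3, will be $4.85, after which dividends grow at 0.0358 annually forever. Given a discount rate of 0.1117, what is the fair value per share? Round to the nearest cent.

$51.70

Deferred-dividend DDM. At t=2 the remaining stream is a growing perpetuity with first payment D_3 = 4.85.
V_2 = D_3/(r−g) = 4.85/(0.1117−0.0358) = 63.8999
P₀ = V_2/(1+r)^2 = 63.8999/(1+0.1117)^2 = 51.7041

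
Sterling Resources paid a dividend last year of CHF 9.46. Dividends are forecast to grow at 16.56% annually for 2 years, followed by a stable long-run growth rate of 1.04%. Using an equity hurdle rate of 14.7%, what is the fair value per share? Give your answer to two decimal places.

Two-stage DDM. Project D₁…D_2 at 0.1656, terminal growth 0.0104, discount at r = 0.147.
D_1 = 11.0266
D_2 = 12.8526
Terminal value at t=2: TV = D_3/(r−g) = 12.9862/(0.147−0.0104) = 95.0677
P₀ = 11.0266/(1+0.147)^1 + 12.8526/(1+0.147)^2 + 95.0677/(1+0.147)^2 = 91.6440

CHF 91.64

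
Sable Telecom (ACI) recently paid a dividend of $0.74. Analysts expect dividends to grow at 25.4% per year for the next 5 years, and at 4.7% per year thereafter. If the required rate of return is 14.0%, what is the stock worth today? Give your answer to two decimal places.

Two-stage DDM. Project D₁…D_5 at 0.254, terminal growth 0.047, discount at r = 0.14.
D_1 = 0.9280
D_2 = 1.1637
D_3 = 1.4592
D_4 = 1.8299
D_5 = 2.2947
Terminal value at t=5: TV = D_6/(r−g) = 2.4025/(0.14−0.047) = 25.8335
P₀ = 0.9280/(1+0.14)^1 + 1.1637/(1+0.14)^2 + 1.4592/(1+0.14)^3 + 1.8299/(1+0.14)^4 + 2.2947/(1+0.14)^5 + 25.8335/(1+0.14)^5 = 18.3867

$18.39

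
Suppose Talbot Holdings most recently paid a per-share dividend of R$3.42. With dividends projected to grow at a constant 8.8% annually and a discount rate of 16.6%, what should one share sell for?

R$47.70

Gordon growth model: P₀ = D₁/(r − g). D₁ = 3.42 × (1 + 0.088) = 3.7210.
P₀ = 3.7210 / (0.166 − 0.088) = 3.7210 / 0.078 = 47.7046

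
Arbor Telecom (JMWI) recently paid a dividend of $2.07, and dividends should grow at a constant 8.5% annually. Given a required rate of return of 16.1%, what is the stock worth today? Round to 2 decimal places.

$29.55

Gordon growth model: P₀ = D₁/(r − g). D₁ = 2.07 × (1 + 0.085) = 2.2459.
P₀ = 2.2459 / (0.161 − 0.085) = 2.2459 / 0.076 = 29.5520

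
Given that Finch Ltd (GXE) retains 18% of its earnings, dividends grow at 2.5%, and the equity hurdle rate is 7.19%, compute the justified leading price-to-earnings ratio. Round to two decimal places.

17.48

Payout ratio b = 1 − 0.18 = 0.82.
Justified leading P/E = b/(r−g) = 0.82/(0.0719−0.025) = 17.4840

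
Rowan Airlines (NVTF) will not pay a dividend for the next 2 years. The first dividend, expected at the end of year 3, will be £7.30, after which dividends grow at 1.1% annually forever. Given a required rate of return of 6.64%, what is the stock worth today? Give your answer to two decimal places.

Deferred-dividend DDM. At t=2 the remaining stream is a growing perpetuity with first payment D_3 = 7.30.
V_2 = D_3/(r−g) = 7.30/(0.0664−0.011) = 131.7690
P₀ = V_2/(1+r)^2 = 131.7690/(1+0.0664)^2 = 115.8705

£115.87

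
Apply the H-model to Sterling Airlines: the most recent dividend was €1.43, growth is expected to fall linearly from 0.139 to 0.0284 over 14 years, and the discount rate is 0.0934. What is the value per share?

€39.66

H-model: P₀ = D₀[(1+g_L) + H(g_S−g_L)]/(r−g_L), with H = 14/2 = 7.
P₀ = 1.43 × [(1+0.0284) + 7×(0.139−0.0284)] / (0.0934−0.0284)
   = 1.43 × 1.8026 / 0.065 = 39.6572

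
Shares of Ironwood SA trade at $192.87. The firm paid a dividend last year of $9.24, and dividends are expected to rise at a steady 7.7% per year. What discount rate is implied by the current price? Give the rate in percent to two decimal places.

12.86%

Rearranging the constant-growth DDM: r = D₁/P₀ + g.
D₁ = 9.24 × (1 + 0.077) = 9.9515.
r = 9.9515 / 192.87 + 0.077 = 0.05160 + 0.077 = 0.12860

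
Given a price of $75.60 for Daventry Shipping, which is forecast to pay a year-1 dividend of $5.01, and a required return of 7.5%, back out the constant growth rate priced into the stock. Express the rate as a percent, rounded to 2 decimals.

From P₀ = D₁/(r − g), the implied growth is g = r − D₁/P₀.
g = 0.075 − 5.01/75.60 = 0.075 − 0.06627 = 0.00873

0.87%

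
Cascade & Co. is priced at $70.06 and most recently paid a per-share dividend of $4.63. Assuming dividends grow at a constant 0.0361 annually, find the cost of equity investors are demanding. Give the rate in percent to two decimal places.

Rearranging the constant-growth DDM: r = D₁/P₀ + g.
D₁ = 4.63 × (1 + 0.0361) = 4.7971.
r = 4.7971 / 70.06 + 0.0361 = 0.06847 + 0.0361 = 0.10457

10.46%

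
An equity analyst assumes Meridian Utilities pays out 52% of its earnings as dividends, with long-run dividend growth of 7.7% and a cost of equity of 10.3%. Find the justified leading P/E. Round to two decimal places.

Justified leading P/E = b/(r−g) = 0.52/(0.103−0.077) = 20.0000

20.00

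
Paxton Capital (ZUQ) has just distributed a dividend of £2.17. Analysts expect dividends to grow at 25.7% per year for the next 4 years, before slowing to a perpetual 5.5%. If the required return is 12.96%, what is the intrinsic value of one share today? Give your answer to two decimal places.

£58.48

Two-stage DDM. Project D₁…D_4 at 0.257, terminal growth 0.055, discount at r = 0.1296.
D_1 = 2.7277
D_2 = 3.4287
D_3 = 4.3099
D_4 = 5.4175
Terminal value at t=4: TV = D_5/(r−g) = 5.7155/(0.1296−0.055) = 76.6151
P₀ = 2.7277/(1+0.1296)^1 + 3.4287/(1+0.1296)^2 + 4.3099/(1+0.1296)^3 + 5.4175/(1+0.1296)^4 + 76.6151/(1+0.1296)^4 = 58.4754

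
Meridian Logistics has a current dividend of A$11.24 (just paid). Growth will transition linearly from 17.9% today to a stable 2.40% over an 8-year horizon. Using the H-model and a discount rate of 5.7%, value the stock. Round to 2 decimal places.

H-model: P₀ = D₀[(1+g_L) + H(g_S−g_L)]/(r−g_L), with H = 8/2 = 4.
P₀ = 11.24 × [(1+0.024) + 4×(0.179−0.024)] / (0.057−0.024)
   = 11.24 × 1.6440 / 0.033 = 559.9564

A$559.96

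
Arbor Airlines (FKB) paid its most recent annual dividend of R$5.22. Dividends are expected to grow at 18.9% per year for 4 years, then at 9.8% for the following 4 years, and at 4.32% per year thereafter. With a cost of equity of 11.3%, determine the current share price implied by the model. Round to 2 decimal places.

Three-stage DDM. Project D₁…D_8; terminal Gordon value at t=8 with g = 0.0432; discount at r = 0.113.
D_1 = 6.2066
D_2 = 7.3796
D_3 = 8.7744
D_4 = 10.4327
D_5 = 11.4551
D_6 = 12.5777
D_7 = 13.8104
D_8 = 15.1638
TV_8 = 15.8188/(0.113−0.0432) = 226.6311
P₀ = Σ Dₜ/(1+r)ᵗ + TV_8/(1+r)^8 = 147.2271

R$147.23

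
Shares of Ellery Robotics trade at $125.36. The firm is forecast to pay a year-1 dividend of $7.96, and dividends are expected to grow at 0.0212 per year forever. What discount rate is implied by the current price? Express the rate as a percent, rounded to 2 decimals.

8.47%

Rearranging the constant-growth DDM: r = D₁/P₀ + g.
r = 7.9600 / 125.36 + 0.0212 = 0.06350 + 0.0212 = 0.08470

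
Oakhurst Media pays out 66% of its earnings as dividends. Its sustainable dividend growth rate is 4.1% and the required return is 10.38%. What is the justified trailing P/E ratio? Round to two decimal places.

10.94

Justified trailing P/E = b(1+g)/(r−g) = 0.66×(1+0.041)/(0.1038−0.041) = 10.9404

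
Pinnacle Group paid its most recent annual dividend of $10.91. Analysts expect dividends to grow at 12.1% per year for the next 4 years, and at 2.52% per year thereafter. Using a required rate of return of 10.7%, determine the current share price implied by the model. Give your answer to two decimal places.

$188.82

Two-stage DDM. Project D₁…D_4 at 0.121, terminal growth 0.0252, discount at r = 0.107.
D_1 = 12.2301
D_2 = 13.7100
D_3 = 15.3689
D_4 = 17.2285
Terminal value at t=4: TV = D_5/(r−g) = 17.6626/(0.107−0.0252) = 215.9248
P₀ = 12.2301/(1+0.107)^1 + 13.7100/(1+0.107)^2 + 15.3689/(1+0.107)^3 + 17.2285/(1+0.107)^4 + 215.9248/(1+0.107)^4 = 188.8218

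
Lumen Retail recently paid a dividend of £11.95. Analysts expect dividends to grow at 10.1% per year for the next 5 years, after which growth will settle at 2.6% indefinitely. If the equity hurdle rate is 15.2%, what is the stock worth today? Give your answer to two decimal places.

£129.86

Two-stage DDM. Project D₁…D_5 at 0.101, terminal growth 0.026, discount at r = 0.152.
D_1 = 13.1569
D_2 = 14.4858
D_3 = 15.9489
D_4 = 17.5597
D_5 = 19.3332
Terminal value at t=5: TV = D_6/(r−g) = 19.8359/(0.152−0.026) = 157.4278
P₀ = 13.1569/(1+0.152)^1 + 14.4858/(1+0.152)^2 + 15.9489/(1+0.152)^3 + 17.5597/(1+0.152)^4 + 19.3332/(1+0.152)^5 + 157.4278/(1+0.152)^5 = 129.8599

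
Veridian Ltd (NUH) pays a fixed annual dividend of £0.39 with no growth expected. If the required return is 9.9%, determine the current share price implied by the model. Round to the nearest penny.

Zero-growth DDM (perpetuity): P₀ = D/r = 0.39 / 0.099 = 3.9394

£3.94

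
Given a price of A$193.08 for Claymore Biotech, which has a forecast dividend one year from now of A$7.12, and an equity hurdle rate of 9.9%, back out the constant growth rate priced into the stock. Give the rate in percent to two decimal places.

From P₀ = D₁/(r − g), the implied growth is g = r − D₁/P₀.
g = 0.099 − 7.12/193.08 = 0.099 − 0.03688 = 0.06212

6.21%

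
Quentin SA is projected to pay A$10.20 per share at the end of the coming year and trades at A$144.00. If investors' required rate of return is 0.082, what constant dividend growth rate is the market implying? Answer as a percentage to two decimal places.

1.12%

From P₀ = D₁/(r − g), the implied growth is g = r − D₁/P₀.
g = 0.082 − 10.20/144.00 = 0.082 − 0.07083 = 0.01117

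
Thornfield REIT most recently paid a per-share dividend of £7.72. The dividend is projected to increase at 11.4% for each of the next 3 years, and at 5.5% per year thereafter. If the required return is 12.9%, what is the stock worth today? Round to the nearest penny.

Two-stage DDM. Project D₁…D_3 at 0.114, terminal growth 0.055, discount at r = 0.129.
D_1 = 8.6001
D_2 = 9.5805
D_3 = 10.6727
Terminal value at t=3: TV = D_4/(r−g) = 11.2597/(0.129−0.055) = 152.1576
P₀ = 8.6001/(1+0.129)^1 + 9.5805/(1+0.129)^2 + 10.6727/(1+0.129)^3 + 152.1576/(1+0.129)^3 = 128.2833

£128.28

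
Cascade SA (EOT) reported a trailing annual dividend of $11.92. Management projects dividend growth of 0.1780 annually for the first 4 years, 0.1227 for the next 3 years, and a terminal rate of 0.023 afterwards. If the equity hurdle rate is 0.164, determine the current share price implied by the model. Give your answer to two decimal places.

$165.45

Three-stage DDM. Project D₁…D_7; terminal Gordon value at t=7 with g = 0.023; discount at r = 0.164.
D_1 = 14.0418
D_2 = 16.5412
D_3 = 19.4855
D_4 = 22.9539
D_5 = 25.7704
D_6 = 28.9324
D_7 = 32.4824
TV_7 = 33.2295/(0.164−0.023) = 235.6704
P₀ = Σ Dₜ/(1+r)ᵗ + TV_7/(1+r)^7 = 165.4451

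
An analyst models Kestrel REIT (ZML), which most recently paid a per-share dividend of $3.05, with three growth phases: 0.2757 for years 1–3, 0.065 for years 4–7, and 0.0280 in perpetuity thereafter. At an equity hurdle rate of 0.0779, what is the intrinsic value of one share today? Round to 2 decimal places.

$131.83

Three-stage DDM. Project D₁…D_7; terminal Gordon value at t=7 with g = 0.028; discount at r = 0.0779.
D_1 = 3.8909
D_2 = 4.9636
D_3 = 6.3321
D_4 = 6.7437
D_5 = 7.1820
D_6 = 7.6488
D_7 = 8.1460
TV_7 = 8.3741/(0.0779−0.028) = 167.8172
P₀ = Σ Dₜ/(1+r)ᵗ + TV_7/(1+r)^7 = 131.8270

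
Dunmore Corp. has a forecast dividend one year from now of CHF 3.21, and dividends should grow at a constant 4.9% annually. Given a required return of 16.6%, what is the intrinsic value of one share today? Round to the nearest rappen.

Gordon growth model: P₀ = D₁/(r − g), with D₁ = 3.21 given directly.
P₀ = 3.2100 / (0.166 − 0.049) = 3.2100 / 0.117 = 27.4359

CHF 27.44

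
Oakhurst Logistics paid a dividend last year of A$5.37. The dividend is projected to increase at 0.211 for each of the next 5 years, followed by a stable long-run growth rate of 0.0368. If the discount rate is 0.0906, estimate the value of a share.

Two-stage DDM. Project D₁…D_5 at 0.211, terminal growth 0.0368, discount at r = 0.0906.
D_1 = 6.5031
D_2 = 7.8752
D_3 = 9.5369
D_4 = 11.5492
D_5 = 13.9860
Terminal value at t=5: TV = D_6/(r−g) = 14.5007/(0.0906−0.0368) = 269.5304
P₀ = 6.5031/(1+0.0906)^1 + 7.8752/(1+0.0906)^2 + 9.5369/(1+0.0906)^3 + 11.5492/(1+0.0906)^4 + 13.9860/(1+0.0906)^5 + 269.5304/(1+0.0906)^5 = 211.8597

A$211.86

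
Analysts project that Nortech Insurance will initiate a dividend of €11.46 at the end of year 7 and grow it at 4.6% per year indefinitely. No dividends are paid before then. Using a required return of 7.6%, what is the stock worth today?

€246.14

Deferred-dividend DDM. At t=6 the remaining stream is a growing perpetuity with first payment D_7 = 11.46.
V_6 = D_7/(r−g) = 11.46/(0.076−0.046) = 382.0000
P₀ = V_6/(1+r)^6 = 382.0000/(1+0.076)^6 = 246.1443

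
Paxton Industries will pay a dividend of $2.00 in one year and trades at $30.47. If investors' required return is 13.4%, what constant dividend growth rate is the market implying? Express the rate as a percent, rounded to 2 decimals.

From P₀ = D₁/(r − g), the implied growth is g = r − D₁/P₀.
g = 0.134 − 2.00/30.47 = 0.134 − 0.06564 = 0.06836

6.84%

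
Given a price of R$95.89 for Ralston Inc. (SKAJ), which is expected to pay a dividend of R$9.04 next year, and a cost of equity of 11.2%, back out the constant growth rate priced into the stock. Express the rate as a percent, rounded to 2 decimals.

From P₀ = D₁/(r − g), the implied growth is g = r − D₁/P₀.
g = 0.112 − 9.04/95.89 = 0.112 − 0.09427 = 0.01773

1.77%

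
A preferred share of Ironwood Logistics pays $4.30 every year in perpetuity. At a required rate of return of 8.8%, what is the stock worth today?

Zero-growth DDM (perpetuity): P₀ = D/r = 4.30 / 0.088 = 48.8636

$48.86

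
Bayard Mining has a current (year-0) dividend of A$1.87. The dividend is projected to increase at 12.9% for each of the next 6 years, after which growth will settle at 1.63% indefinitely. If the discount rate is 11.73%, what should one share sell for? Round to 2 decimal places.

Two-stage DDM. Project D₁…D_6 at 0.129, terminal growth 0.0163, discount at r = 0.1173.
D_1 = 2.1112
D_2 = 2.3836
D_3 = 2.6911
D_4 = 3.0382
D_5 = 3.4301
D_6 = 3.8726
Terminal value at t=6: TV = D_7/(r−g) = 3.9357/(0.1173−0.0163) = 38.9678
P₀ = 2.1112/(1+0.1173)^1 + 2.3836/(1+0.1173)^2 + 2.6911/(1+0.1173)^3 + 3.0382/(1+0.1173)^4 + 3.4301/(1+0.1173)^5 + 3.8726/(1+0.1173)^6 + 38.9678/(1+0.1173)^6 = 31.6688

A$31.67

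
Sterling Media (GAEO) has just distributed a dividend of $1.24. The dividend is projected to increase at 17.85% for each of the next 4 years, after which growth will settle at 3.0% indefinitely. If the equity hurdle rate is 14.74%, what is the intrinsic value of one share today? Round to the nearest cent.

Two-stage DDM. Project D₁…D_4 at 0.1785, terminal growth 0.03, discount at r = 0.1474.
D_1 = 1.4613
D_2 = 1.7222
D_3 = 2.0296
D_4 = 2.3919
Terminal value at t=4: TV = D_5/(r−g) = 2.4636/(0.1474−0.03) = 20.9850
P₀ = 1.4613/(1+0.1474)^1 + 1.7222/(1+0.1474)^2 + 2.0296/(1+0.1474)^3 + 2.3919/(1+0.1474)^4 + 20.9850/(1+0.1474)^4 = 17.4127

$17.41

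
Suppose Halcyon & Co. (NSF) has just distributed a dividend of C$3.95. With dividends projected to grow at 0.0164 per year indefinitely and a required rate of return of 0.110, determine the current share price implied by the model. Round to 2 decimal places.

Gordon growth model: P₀ = D₁/(r − g). D₁ = 3.95 × (1 + 0.0164) = 4.0148.
P₀ = 4.0148 / (0.11 − 0.0164) = 4.0148 / 0.0936 = 42.8929

C$42.89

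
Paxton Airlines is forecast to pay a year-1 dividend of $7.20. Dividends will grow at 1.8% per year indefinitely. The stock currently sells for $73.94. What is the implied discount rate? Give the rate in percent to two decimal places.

Rearranging the constant-growth DDM: r = D₁/P₀ + g.
r = 7.2000 / 73.94 + 0.018 = 0.09738 + 0.018 = 0.11538

11.54%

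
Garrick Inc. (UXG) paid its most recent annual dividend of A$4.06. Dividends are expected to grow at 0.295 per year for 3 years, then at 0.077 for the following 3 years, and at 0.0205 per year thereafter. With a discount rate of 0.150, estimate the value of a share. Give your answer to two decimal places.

A$68.32

Three-stage DDM. Project D₁…D_6; terminal Gordon value at t=6 with g = 0.0205; discount at r = 0.15.
D_1 = 5.2577
D_2 = 6.8087
D_3 = 8.8173
D_4 = 9.4962
D_5 = 10.2274
D_6 = 11.0149
TV_6 = 11.2408/(0.15−0.0205) = 86.8012
P₀ = Σ Dₜ/(1+r)ᵗ + TV_6/(1+r)^6 = 68.3208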